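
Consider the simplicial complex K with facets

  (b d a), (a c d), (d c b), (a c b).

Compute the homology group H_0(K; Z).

Fix the vertex order a < b < c < d and write every simplex with vertices in increasing order. Then dim K = 2 and the simplices of K are:

  0-simplices (4): a, b, c, d
  1-simplices (6): ab, ac, ad, bc, bd, cd
  2-simplices (4): abc, abd, acd, bcd

so the chain groups are C_0 ≅ Z^4, C_1 ≅ Z^6, C_2 ≅ Z^4.

The boundary map ∂_1: C_1 → C_0 is given by ∂[p,q] = [q] − [p].
As a 4×6 matrix over Z this has rank 3, with invariant factors (1,1,1).

The boundary map ∂_2: C_2 → C_1 maps a triangle to the signed sum of its edges. For instance
  ∂bcd = cd − bd + bc,
  ∂acd = cd − ad + ac.
The 6×4 boundary matrix has rank 3 and Smith normal form diag(1,1,1).

From H_k ≅ ker(∂_k) / im(∂_{k+1}) we obtain:

  H_0: rank C_0 − rank ∂_1 = 4 − 3 = 1, and the invariant factors of ∂_1 are all 1, so H_0 = Z.

H_0 = Z.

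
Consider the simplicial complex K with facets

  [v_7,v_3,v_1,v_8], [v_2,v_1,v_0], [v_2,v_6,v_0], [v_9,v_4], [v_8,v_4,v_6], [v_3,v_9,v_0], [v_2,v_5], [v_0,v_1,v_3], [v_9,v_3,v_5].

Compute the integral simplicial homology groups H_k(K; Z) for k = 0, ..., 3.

H_0 ≅ Z,  H_1 ≅ Z^3,  H_2 = 0,  H_3 = 0.

Fix the vertex order v_0 < v_1 < v_2 < v_3 < v_4 < v_5 < v_6 < v_7 < v_8 < v_9 and write every simplex with vertices in increasing order. Then dim K = 3 and the simplices of K are:

  0-simplices (10): [v_0], [v_1], [v_2], [v_3], [v_4], [v_5], [v_6], [v_7], [v_8], [v_9]
  1-simplices (21): (21 of them)
  2-simplices (10): [v_0,v_1,v_2], [v_0,v_1,v_3], [v_0,v_2,v_6], [v_0,v_3,v_9], [v_1,v_3,v_7], [v_1,v_3,v_8], [v_1,v_7,v_8], [v_3,v_5,v_9], [v_3,v_7,v_8], [v_4,v_6,v_8]
  3-simplices (1): [v_1,v_3,v_7,v_8]

so the chain groups are C_0 ≅ Z^10, C_1 ≅ Z^21, C_2 ≅ Z^10, C_3 ≅ Z^1.

The boundary map ∂_1: C_1 → C_0 sends each edge [p,q] (with p < q) to q − p. For instance
  ∂[v_1,v_7] = [v_7] − [v_1].
The resulting 10×21 matrix has rank 9, and its Smith normal form has invariant factors (1,1,1,1,1,1,1,1,1).

∂_2: C_2 → C_1 maps a triangle to the signed sum of its edges. For instance
  ∂[v_1,v_3,v_7] = [v_3,v_7] − [v_1,v_7] + [v_1,v_3],
  ∂[v_0,v_2,v_6] = [v_2,v_6] − [v_0,v_6] + [v_0,v_2].
The resulting 21×10 matrix has rank 9, and its Smith normal form has invariant factors (1,1,1,1,1,1,1,1,1).

∂_3: C_3 → C_2 sends each 3-simplex σ to the alternating sum Σ_i (−1)^i (σ with its i-th vertex removed). For instance
  ∂[v_1,v_3,v_7,v_8] = [v_3,v_7,v_8] − [v_1,v_7,v_8] + [v_1,v_3,v_8] − [v_1,v_3,v_7].
The resulting 10×1 matrix has rank 1, and its Smith normal form has invariant factors (1).

Now H_k = ker ∂_k / im ∂_{k+1}, so:

  H_0: rank C_0 − rank ∂_1 = 10 − 9 = 1, and the invariant factors of ∂_1 are all 1, so H_0 = Z.
  H_1: rank ker ∂_1 − rank ∂_2 = (21 − 9) − 9 = 3, and the invariant factors of ∂_2 are all 1, so H_1 = Z^3.
  H_2: rank ker ∂_2 − rank ∂_3 = (10 − 9) − 1 = 0, and the invariant factors of ∂_3 are all 1, so H_2 = 0.
  H_3: rank ker ∂_3 − rank ∂_4 = (1 − 1) − 0 = 0, and there is no ∂_4, so H_3 = 0.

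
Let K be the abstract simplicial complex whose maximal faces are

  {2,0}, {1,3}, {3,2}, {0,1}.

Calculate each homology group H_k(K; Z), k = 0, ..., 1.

Order the vertices as 0 < 1 < 2 < 3. Listing each simplex with vertices in this order, K has dimension 1 with simplices:

  0-simplices (4): [0], [1], [2], [3]
  1-simplices (4): [0,1], [0,2], [1,3], [2,3]

so the chain groups are C_0 ≅ Z^4, C_1 ≅ Z^4.

Boundary ∂_1: C_1 → C_0 maps an edge to its endpoints' difference, ∂[p,q] = q − p. For instance
  ∂[0,1] = [1] − [0].
As a 4×4 matrix over Z this has rank 3, with invariant factors (1,1,1).

Computing H_k = (kernel of ∂_k) / (image of ∂_{k+1}):

  H_0: rank C_0 − rank ∂_1 = 4 − 3 = 1, and the invariant factors of ∂_1 are all 1, so H_0 = Z.
  H_1: rank ker ∂_1 − rank ∂_2 = (4 − 3) − 0 = 1, and there is no ∂_2, so H_1 = Z.

H_0 ≅ Z,  H_1 ≅ Z.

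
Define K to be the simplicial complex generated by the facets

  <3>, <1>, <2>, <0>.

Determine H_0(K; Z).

H_0 ≅ Z^4.

Order the vertices as 0 < 1 < 2 < 3. Listing each simplex with vertices in this order, K has dimension 0 with simplices:

  0-simplices (4): [0], [1], [2], [3]

Hence C_0 ≅ Z^4.

Now H_k = ker ∂_k / im ∂_{k+1}, so:

  H_0: rank C_0 − rank ∂_1 = 4 − 0 = 4, and there is no ∂_1, so H_0 ≅ Z^4.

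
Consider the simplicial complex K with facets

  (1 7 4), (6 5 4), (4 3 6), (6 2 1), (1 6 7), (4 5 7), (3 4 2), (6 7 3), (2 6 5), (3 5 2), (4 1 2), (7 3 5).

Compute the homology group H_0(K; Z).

Order the vertices as 1 < 2 < 3 < 4 < 5 < 6 < 7. Listing each simplex with vertices in this order, K has dimension 2 with simplices:

  0-simplices (7): [1], [2], [3], [4], [5], [6], [7]
  1-simplices (18): [1,2], [1,4], [1,6], [1,7], [2,3], [2,4], [2,5], [2,6], [3,4], [3,5], [3,6], [3,7], [4,5], [4,6], [4,7], [5,6], [5,7], [6,7]
  2-simplices (12): [1,2,4], [1,2,6], [1,4,7], [1,6,7], [2,3,4], [2,3,5], [2,5,6], [3,4,6], [3,5,7], [3,6,7], [4,5,6], [4,5,7]

Hence C_0 ≅ Z^7, C_1 ≅ Z^18, C_2 ≅ Z^12.

The boundary map ∂_1: C_1 → C_0 maps an edge to its endpoints' difference, ∂[p,q] = q − p. For instance
  ∂[1,2] = [2] − [1].
The resulting 7×18 matrix has rank 6, and its Smith normal form has invariant factors (1,1,1,1,1,1).

∂_2: C_2 → C_1 acts by ∂[p,q,r] = [q,r] − [p,r] + [p,q]. For instance
  ∂[3,5,7] = [5,7] − [3,7] + [3,5],
  ∂[2,3,5] = [3,5] − [2,5] + [2,3].
As a 18×12 matrix over Z this has rank 12, with invariant factors (1,1,1,1,1,1,1,1,1,1,1,2).

Now H_k = ker ∂_k / im ∂_{k+1}, so:

  H_0: rank C_0 − rank ∂_1 = 7 − 6 = 1, and the invariant factors of ∂_1 are all 1, so H_0 ≅ Z.

H_0 ≅ Z.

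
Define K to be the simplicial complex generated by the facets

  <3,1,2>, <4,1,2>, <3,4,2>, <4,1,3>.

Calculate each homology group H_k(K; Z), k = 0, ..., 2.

H_0 ≅ Z,  H_1 = 0,  H_2 ≅ Z.

Take the total order 1 < 2 < 3 < 4 on the vertex set. Then K (dimension 2) consists of the simplices:

  0-simplices (4): [1], [2], [3], [4]
  1-simplices (6): [1,2], [1,3], [1,4], [2,3], [2,4], [3,4]
  2-simplices (4): [1,2,3], [1,2,4], [1,3,4], [2,3,4]

Hence C_0 ≅ Z^4, C_1 ≅ Z^6, C_2 ≅ Z^4.

The boundary map ∂_1: C_1 → C_0 sends each edge [p,q] (with p < q) to q − p.
As a 4×6 matrix over Z this has rank 3, with invariant factors (1,1,1).

Boundary ∂_2: C_2 → C_1 maps a triangle to the signed sum of its edges. For instance
  ∂[1,2,4] = [2,4] − [1,4] + [1,2],
  ∂[1,2,3] = [2,3] − [1,3] + [1,2].
As a 6×4 matrix over Z this has rank 3, with invariant factors (1,1,1).

Computing H_k = (kernel of ∂_k) / (image of ∂_{k+1}):

  H_0: rank C_0 − rank ∂_1 = 4 − 3 = 1, and the invariant factors of ∂_1 are all 1, so H_0 = Z.
  H_1: rank ker ∂_1 − rank ∂_2 = (6 − 3) − 3 = 0, and the invariant factors of ∂_2 are all 1, so H_1 = 0.
  H_2: rank ker ∂_2 − rank ∂_3 = (4 − 3) − 0 = 1, and there is no ∂_3, so H_2 = Z.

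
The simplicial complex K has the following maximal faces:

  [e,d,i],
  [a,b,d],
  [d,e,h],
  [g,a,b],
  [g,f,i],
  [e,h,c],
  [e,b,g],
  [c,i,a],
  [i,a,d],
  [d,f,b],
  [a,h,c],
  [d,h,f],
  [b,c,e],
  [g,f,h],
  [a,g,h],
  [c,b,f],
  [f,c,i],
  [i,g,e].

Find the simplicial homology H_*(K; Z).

Order the vertices as a < b < c < d < e < f < g < h < i. Listing each simplex with vertices in this order, K has dimension 2 with simplices:

  0-simplices (9): a, b, c, d, e, f, g, h, i
  1-simplices (27): ab, ac, ad, ag, ah, ai, bc, bd, be, bf, bg, ce, cf, ch, ci, de, df, dh, di, eg, eh, ei, fg, fh, fi, gh, gi
  2-simplices (18): abd, abg, ach, aci, adi, agh, bce, bcf, bdf, beg, ceh, cfi, deh, dei, dfh, egi, fgh, fgi

so the chain groups are C_0 ≅ Z^9, C_1 ≅ Z^27, C_2 ≅ Z^18.

∂_1: C_1 → C_0 maps an edge to its endpoints' difference, ∂[p,q] = q − p. For instance
  ∂ah = h − a.
The resulting 9×27 matrix has rank 8, and its Smith normal form has invariant factors (1,1,1,1,1,1,1,1).

∂_2: C_2 → C_1 sends each 2-simplex [p,q,r] to [q,r] − [p,r] + [p,q]. For instance
  ∂beg = eg − bg + be,
  ∂agh = gh − ah + ag.
This gives a 27×18 integer matrix of rank 17; reducing to Smith normal form yields diagonal entries (1,1,1,1,1,1,1,1,1,1,1,1,1,1,1,1,1).

Now H_k = ker ∂_k / im ∂_{k+1}, so:

  H_0: rank C_0 − rank ∂_1 = 9 − 8 = 1, and the invariant factors of ∂_1 are all 1, so H_0 = Z.
  H_1: rank ker ∂_1 − rank ∂_2 = (27 − 8) − 17 = 2, and the invariant factors of ∂_2 are all 1, so H_1 = Z^2.
  H_2: rank ker ∂_2 − rank ∂_3 = (18 − 17) − 0 = 1, and there is no ∂_3, so H_2 = Z.

As a check, the Euler characteristic is 9 − 27 + 18 = 0, which agrees with 1 − 2 + 1 = 0.

H_0 ≅ Z,  H_1 ≅ Z^2,  H_2 ≅ Z.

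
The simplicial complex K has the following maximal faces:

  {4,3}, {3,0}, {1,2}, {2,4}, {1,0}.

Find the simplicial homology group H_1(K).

H_1 = Z.

We work with the vertex ordering 0 < 1 < 2 < 3 < 4. The simplices of K, each written with vertices in increasing order, are:

  0-simplices (5): [0], [1], [2], [3], [4]
  1-simplices (5): [0,1], [0,3], [1,2], [2,4], [3,4]

Hence C_0 ≅ Z^5, C_1 ≅ Z^5.

The boundary map ∂_1: C_1 → C_0 is given by ∂[p,q] = [q] − [p].
This gives a 5×5 integer matrix of rank 4; reducing to Smith normal form yields diagonal entries (1,1,1,1).

Reading off H_k = ker ∂_k / im ∂_{k+1}:

  H_1: rank ker ∂_1 − rank ∂_2 = (5 − 4) − 0 = 1, and there is no ∂_2, so H_1 ≅ Z.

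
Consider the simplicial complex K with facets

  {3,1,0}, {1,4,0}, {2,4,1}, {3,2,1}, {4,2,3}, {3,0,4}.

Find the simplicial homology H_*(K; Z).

Take the total order 0 < 1 < 2 < 3 < 4 on the vertex set. Then K (dimension 2) consists of the simplices:

  0-simplices (5): [0], [1], [2], [3], [4]
  1-simplices (9): [0,1], [0,3], [0,4], [1,2], [1,3], [1,4], [2,3], [2,4], [3,4]
  2-simplices (6): [0,1,3], [0,1,4], [0,3,4], [1,2,3], [1,2,4], [2,3,4]

giving chain groups C_0 ≅ Z^5, C_1 ≅ Z^9, C_2 ≅ Z^6.

Boundary ∂_1: C_1 → C_0 is given by ∂[p,q] = [q] − [p].
As a 5×9 matrix over Z this has rank 4, with invariant factors (1,1,1,1).

Boundary ∂_2: C_2 → C_1 acts by ∂[p,q,r] = [q,r] − [p,r] + [p,q]. For instance
  ∂[2,3,4] = [3,4] − [2,4] + [2,3],
  ∂[0,1,3] = [1,3] − [0,3] + [0,1].
As a 9×6 matrix over Z this has rank 5, with invariant factors (1,1,1,1,1).

Computing H_k = (kernel of ∂_k) / (image of ∂_{k+1}):

  H_0: rank C_0 − rank ∂_1 = 5 − 4 = 1, and the invariant factors of ∂_1 are all 1, so H_0 ≅ Z.
  H_1: rank ker ∂_1 − rank ∂_2 = (9 − 4) − 5 = 0, and the invariant factors of ∂_2 are all 1, so H_1 ≅ 0.
  H_2: rank ker ∂_2 − rank ∂_3 = (6 − 5) − 0 = 1, and there is no ∂_3, so H_2 ≅ Z.

H_0 = Z,  H_1 = 0,  H_2 = Z.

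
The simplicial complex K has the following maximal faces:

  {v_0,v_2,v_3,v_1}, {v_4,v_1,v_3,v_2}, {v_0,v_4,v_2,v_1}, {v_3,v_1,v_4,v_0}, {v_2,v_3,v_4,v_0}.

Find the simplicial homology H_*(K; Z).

Order the vertices as v_0 < v_1 < v_2 < v_3 < v_4. Listing each simplex with vertices in this order, K has dimension 3 with simplices:

  0-simplices (5): [v_0], [v_1], [v_2], [v_3], [v_4]
  1-simplices (10): [v_0,v_1], [v_0,v_2], [v_0,v_3], [v_0,v_4], [v_1,v_2], [v_1,v_3], [v_1,v_4], [v_2,v_3], [v_2,v_4], [v_3,v_4]
  2-simplices (10): [v_0,v_1,v_2], [v_0,v_1,v_3], [v_0,v_1,v_4], [v_0,v_2,v_3], [v_0,v_2,v_4], [v_0,v_3,v_4], [v_1,v_2,v_3], [v_1,v_2,v_4], [v_1,v_3,v_4], [v_2,v_3,v_4]
  3-simplices (5): [v_0,v_1,v_2,v_3], [v_0,v_1,v_2,v_4], [v_0,v_1,v_3,v_4], [v_0,v_2,v_3,v_4], [v_1,v_2,v_3,v_4]

giving chain groups C_0 ≅ Z^5, C_1 ≅ Z^10, C_2 ≅ Z^10, C_3 ≅ Z^5.

The boundary map ∂_1: C_1 → C_0 is given by ∂[p,q] = [q] − [p]. For instance
  ∂[v_1,v_2] = [v_2] − [v_1].
As a 5×10 matrix over Z this has rank 4, with invariant factors (1,1,1,1).

∂_2: C_2 → C_1 maps a triangle to the signed sum of its edges. For instance
  ∂[v_0,v_1,v_3] = [v_1,v_3] − [v_0,v_3] + [v_0,v_1],
  ∂[v_1,v_2,v_3] = [v_2,v_3] − [v_1,v_3] + [v_1,v_2].
The 10×10 boundary matrix has rank 6 and Smith normal form diag(1,1,1,1,1,1).

The boundary map ∂_3: C_3 → C_2 sends each 3-simplex σ to the alternating sum Σ_i (−1)^i (σ with its i-th vertex removed). For instance
  ∂[v_0,v_1,v_3,v_4] = [v_1,v_3,v_4] − [v_0,v_3,v_4] + [v_0,v_1,v_4] − [v_0,v_1,v_3],
  ∂[v_1,v_2,v_3,v_4] = [v_2,v_3,v_4] − [v_1,v_3,v_4] + [v_1,v_2,v_4] − [v_1,v_2,v_3].
The 10×5 boundary matrix has rank 4 and Smith normal form diag(1,1,1,1).

Reading off H_k = ker ∂_k / im ∂_{k+1}:

  H_0: rank C_0 − rank ∂_1 = 5 − 4 = 1, and the invariant factors of ∂_1 are all 1, so H_0 ≅ Z.
  H_1: rank ker ∂_1 − rank ∂_2 = (10 − 4) − 6 = 0, and the invariant factors of ∂_2 are all 1, so H_1 ≅ 0.
  H_2: rank ker ∂_2 − rank ∂_3 = (10 − 6) − 4 = 0, and the invariant factors of ∂_3 are all 1, so H_2 ≅ 0.
  H_3: rank ker ∂_3 − rank ∂_4 = (5 − 4) − 0 = 1, and there is no ∂_4, so H_3 ≅ Z.

(K is a triangulation of the 3-sphere S^3.)

H_0 = Z,  H_1 = 0,  H_2 = 0,  H_3 = Z.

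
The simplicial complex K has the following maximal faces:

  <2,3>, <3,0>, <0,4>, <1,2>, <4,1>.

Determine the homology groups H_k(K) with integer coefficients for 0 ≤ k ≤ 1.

H_0 = Z,  H_1 = Z.

K has 5 vertices, 5 edges.
rank ∂_0 = 0, rank ∂_1 = 4 ⇒ b_0 = 5 − 0 − 4 = 1; all invariant factors of ∂_1 are 1 so no torsion. So H_0 = Z.
rank ∂_1 = 4, rank ∂_2 = 0 ⇒ b_1 = 5 − 4 − 0 = 1. So H_1 = Z.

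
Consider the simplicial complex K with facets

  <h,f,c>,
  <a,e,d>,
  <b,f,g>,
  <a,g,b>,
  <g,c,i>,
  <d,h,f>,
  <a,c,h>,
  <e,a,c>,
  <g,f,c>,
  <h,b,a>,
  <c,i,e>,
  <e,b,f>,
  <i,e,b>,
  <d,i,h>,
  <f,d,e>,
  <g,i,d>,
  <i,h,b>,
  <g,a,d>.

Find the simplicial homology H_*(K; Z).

H_0 ≅ Z,  H_1 ≅ Z^2,  H_2 ≅ Z.

We work with the vertex ordering a < b < c < d < e < f < g < h < i. The simplices of K, each written with vertices in increasing order, are:

  0-simplices (9): a, b, c, d, e, f, g, h, i
  1-simplices (27): ab, ac, ad, ae, ag, ah, be, bf, bg, bh, bi, ce, cf, cg, ch, ci, de, df, dg, dh, di, ef, ei, fg, fh, gi, hi
  2-simplices (18): abg, abh, ace, ach, ade, adg, bef, bei, bfg, bhi, cei, cfg, cfh, cgi, def, dfh, dgi, dhi

giving chain groups C_0 ≅ Z^9, C_1 ≅ Z^27, C_2 ≅ Z^18.

∂_1: C_1 → C_0 sends each edge [p,q] (with p < q) to q − p. For instance
  ∂de = e − d.
As a 9×27 matrix over Z this has rank 8, with invariant factors (1,1,1,1,1,1,1,1).

The boundary map ∂_2: C_2 → C_1 acts by ∂[p,q,r] = [q,r] − [p,r] + [p,q]. For instance
  ∂dgi = gi − di + dg,
  ∂cei = ei − ci + ce.
The 27×18 boundary matrix has rank 17 and Smith normal form diag(1,1,1,1,1,1,1,1,1,1,1,1,1,1,1,1,1).

Now H_k = ker ∂_k / im ∂_{k+1}, so:

  H_0: rank C_0 − rank ∂_1 = 9 − 8 = 1, and the invariant factors of ∂_1 are all 1, so H_0 ≅ Z.
  H_1: rank ker ∂_1 − rank ∂_2 = (27 − 8) − 17 = 2, and the invariant factors of ∂_2 are all 1, so H_1 ≅ Z^2.
  H_2: rank ker ∂_2 − rank ∂_3 = (18 − 17) − 0 = 1, and there is no ∂_3, so H_2 ≅ Z.

As a check, the Euler characteristic is 9 − 27 + 18 = 0, which agrees with 1 − 2 + 1 = 0.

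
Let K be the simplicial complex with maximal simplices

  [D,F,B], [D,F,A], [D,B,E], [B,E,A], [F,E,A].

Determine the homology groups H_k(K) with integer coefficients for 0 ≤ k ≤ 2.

Fix the vertex order A < B < D < E < F and write every simplex with vertices in increasing order. Then dim K = 2 and the simplices of K are:

  0-simplices (5): A, B, D, E, F
  1-simplices (10): AB, AD, AE, AF, BD, BE, BF, DE, DF, EF
  2-simplices (5): ABE, ADF, AEF, BDE, BDF

giving chain groups C_0 ≅ Z^5, C_1 ≅ Z^10, C_2 ≅ Z^5.

Boundary ∂_1: C_1 → C_0 sends each edge [p,q] (with p < q) to q − p. For instance
  ∂DE = E − D.
The resulting 5×10 matrix has rank 4, and its Smith normal form has invariant factors (1,1,1,1).

∂_2: C_2 → C_1 sends each 2-simplex [p,q,r] to [q,r] − [p,r] + [p,q]. For instance
  ∂AEF = EF − AF + AE,
  ∂ADF = DF − AF + AD.
As a 10×5 matrix over Z this has rank 5, with invariant factors (1,1,1,1,1).

From H_k ≅ ker(∂_k) / im(∂_{k+1}) we obtain:

  H_0: rank C_0 − rank ∂_1 = 5 − 4 = 1, and the invariant factors of ∂_1 are all 1, so H_0 ≅ Z.
  H_1: rank ker ∂_1 − rank ∂_2 = (10 − 4) − 5 = 1, and the invariant factors of ∂_2 are all 1, so H_1 ≅ Z.
  H_2: rank ker ∂_2 − rank ∂_3 = (5 − 5) − 0 = 0, and there is no ∂_3, so H_2 ≅ 0.

H_0 ≅ Z,  H_1 ≅ Z,  H_2 = 0.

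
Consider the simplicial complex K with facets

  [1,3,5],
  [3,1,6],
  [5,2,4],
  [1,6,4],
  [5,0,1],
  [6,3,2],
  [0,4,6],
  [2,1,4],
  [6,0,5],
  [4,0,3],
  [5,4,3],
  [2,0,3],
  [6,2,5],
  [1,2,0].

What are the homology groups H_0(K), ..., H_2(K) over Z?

Order the vertices as 0 < 1 < 2 < 3 < 4 < 5 < 6. Listing each simplex with vertices in this order, K has dimension 2 with simplices:

  0-simplices (7): [0], [1], [2], [3], [4], [5], [6]
  1-simplices (21): [0,1], [0,2], [0,3], [0,4], [0,5], [0,6], [1,2], [1,3], [1,4], [1,5], [1,6], [2,3], [2,4], [2,5], [2,6], [3,4], [3,5], [3,6], [4,5], [4,6], [5,6]
  2-simplices (14): [0,1,2], [0,1,5], [0,2,3], [0,3,4], [0,4,6], [0,5,6], [1,2,4], [1,3,5], [1,3,6], [1,4,6], [2,3,6], [2,4,5], [2,5,6], [3,4,5]

giving chain groups C_0 ≅ Z^7, C_1 ≅ Z^21, C_2 ≅ Z^14.

The boundary map ∂_1: C_1 → C_0 is given by ∂[p,q] = [q] − [p]. For instance
  ∂[3,4] = [4] − [3].
This gives a 7×21 integer matrix of rank 6; reducing to Smith normal form yields diagonal entries (1,1,1,1,1,1).

∂_2: C_2 → C_1 sends each 2-simplex [p,q,r] to [q,r] − [p,r] + [p,q]. For instance
  ∂[0,3,4] = [3,4] − [0,4] + [0,3],
  ∂[0,1,2] = [1,2] − [0,2] + [0,1].
As a 21×14 matrix over Z this has rank 13, with invariant factors (1,1,1,1,1,1,1,1,1,1,1,1,1).

Computing H_k = (kernel of ∂_k) / (image of ∂_{k+1}):

  H_0: rank C_0 − rank ∂_1 = 7 − 6 = 1, and the invariant factors of ∂_1 are all 1, so H_0 ≅ Z.
  H_1: rank ker ∂_1 − rank ∂_2 = (21 − 6) − 13 = 2, and the invariant factors of ∂_2 are all 1, so H_1 ≅ Z^2.
  H_2: rank ker ∂_2 − rank ∂_3 = (14 − 13) − 0 = 1, and there is no ∂_3, so H_2 ≅ Z.

As a check, the Euler characteristic is 7 − 21 + 14 = 0, which agrees with 1 − 2 + 1 = 0.

H_0 = Z,  H_1 = Z^2,  H_2 = Z.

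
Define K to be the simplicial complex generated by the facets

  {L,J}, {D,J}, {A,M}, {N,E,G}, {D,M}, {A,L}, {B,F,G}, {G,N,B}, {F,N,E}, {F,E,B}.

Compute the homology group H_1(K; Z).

We work with the vertex ordering A < B < D < E < F < G < J < L < M < N. The simplices of K, each written with vertices in increasing order, are:

  0-simplices (10): A, B, D, E, F, G, J, L, M, N
  1-simplices (15): AL, AM, BE, BF, BG, BN, DJ, DM, EF, EG, EN, FG, FN, GN, JL
  2-simplices (5): BEF, BFG, BGN, EFN, EGN

Hence C_0 ≅ Z^10, C_1 ≅ Z^15, C_2 ≅ Z^5.

The boundary map ∂_1: C_1 → C_0 is given by ∂[p,q] = [q] − [p]. For instance
  ∂BG = G − B.
The resulting 10×15 matrix has rank 8, and its Smith normal form has invariant factors (1,1,1,1,1,1,1,1).

∂_2: C_2 → C_1 sends each 2-simplex [p,q,r] to [q,r] − [p,r] + [p,q]. For instance
  ∂BEF = EF − BF + BE,
  ∂BFG = FG − BG + BF.
This gives a 15×5 integer matrix of rank 5; reducing to Smith normal form yields diagonal entries (1,1,1,1,1).

Computing H_k = (kernel of ∂_k) / (image of ∂_{k+1}):

  H_1: rank ker ∂_1 − rank ∂_2 = (15 − 8) − 5 = 2, and the invariant factors of ∂_2 are all 1, so H_1 = Z^2.

H_1 = Z^2.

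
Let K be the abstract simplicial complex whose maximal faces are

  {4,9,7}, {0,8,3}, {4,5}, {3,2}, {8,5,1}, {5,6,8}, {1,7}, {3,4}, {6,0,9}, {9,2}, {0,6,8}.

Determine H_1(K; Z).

H_1 = Z^4.

K has 10 vertices, 19 edges, 6 triangles.
rank ∂_1 = 9, rank ∂_2 = 6 ⇒ b_1 = 19 − 9 − 6 = 4; all invariant factors of ∂_2 are 1 so no torsion. So H_1 ≅ Z^4.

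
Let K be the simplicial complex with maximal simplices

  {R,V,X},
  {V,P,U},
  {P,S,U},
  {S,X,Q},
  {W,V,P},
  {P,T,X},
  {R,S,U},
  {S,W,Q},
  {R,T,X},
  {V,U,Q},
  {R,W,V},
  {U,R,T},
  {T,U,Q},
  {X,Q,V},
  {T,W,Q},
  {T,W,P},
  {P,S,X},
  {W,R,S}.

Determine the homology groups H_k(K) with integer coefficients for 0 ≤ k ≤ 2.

K has 9 vertices, 27 edges, 18 triangles.
rank ∂_0 = 0, rank ∂_1 = 8 ⇒ b_0 = 9 − 0 − 8 = 1; all invariant factors of ∂_1 are 1 so no torsion. So H_0 = Z.
rank ∂_1 = 8, rank ∂_2 = 17 ⇒ b_1 = 27 − 8 − 17 = 2; all invariant factors of ∂_2 are 1 so no torsion. So H_1 = Z^2.
rank ∂_2 = 17, rank ∂_3 = 0 ⇒ b_2 = 18 − 17 − 0 = 1. So H_2 = Z.

H_0 = Z,  H_1 = Z^2,  H_2 = Z.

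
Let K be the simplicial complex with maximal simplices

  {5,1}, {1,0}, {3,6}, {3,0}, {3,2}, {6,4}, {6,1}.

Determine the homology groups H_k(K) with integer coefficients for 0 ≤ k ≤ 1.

Take the total order 0 < 1 < 2 < 3 < 4 < 5 < 6 on the vertex set. Then K (dimension 1) consists of the simplices:

  0-simplices (7): [0], [1], [2], [3], [4], [5], [6]
  1-simplices (7): [0,1], [0,3], [1,5], [1,6], [2,3], [3,6], [4,6]

Hence C_0 ≅ Z^7, C_1 ≅ Z^7.

Boundary ∂_1: C_1 → C_0 maps an edge to its endpoints' difference, ∂[p,q] = q − p.
The 7×7 boundary matrix has rank 6 and Smith normal form diag(1,1,1,1,1,1).

From H_k ≅ ker(∂_k) / im(∂_{k+1}) we obtain:

  H_0: rank C_0 − rank ∂_1 = 7 − 6 = 1, and the invariant factors of ∂_1 are all 1, so H_0 ≅ Z.
  H_1: rank ker ∂_1 − rank ∂_2 = (7 − 6) − 0 = 1, and there is no ∂_2, so H_1 ≅ Z.

As a check, the Euler characteristic is 7 − 7 = 0, which agrees with 1 − 1 = 0.

H_0 = Z,  H_1 = Z.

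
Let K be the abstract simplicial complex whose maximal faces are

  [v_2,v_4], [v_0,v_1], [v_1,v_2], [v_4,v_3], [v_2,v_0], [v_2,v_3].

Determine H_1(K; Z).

We work with the vertex ordering v_0 < v_1 < v_2 < v_3 < v_4. The simplices of K, each written with vertices in increasing order, are:

  0-simplices (5): [v_0], [v_1], [v_2], [v_3], [v_4]
  1-simplices (6): [v_0,v_1], [v_0,v_2], [v_1,v_2], [v_2,v_3], [v_2,v_4], [v_3,v_4]

Hence C_0 ≅ Z^5, C_1 ≅ Z^6.

∂_1: C_1 → C_0 sends each edge [p,q] (with p < q) to q − p. For instance
  ∂[v_3,v_4] = [v_4] − [v_3].
As a 5×6 matrix over Z this has rank 4, with invariant factors (1,1,1,1).

Reading off H_k = ker ∂_k / im ∂_{k+1}:

  H_1: rank ker ∂_1 − rank ∂_2 = (6 − 4) − 0 = 2, and there is no ∂_2, so H_1 ≅ Z^2.

(K is a triangulation of a wedge of 2 circles.)

H_1 = Z^2.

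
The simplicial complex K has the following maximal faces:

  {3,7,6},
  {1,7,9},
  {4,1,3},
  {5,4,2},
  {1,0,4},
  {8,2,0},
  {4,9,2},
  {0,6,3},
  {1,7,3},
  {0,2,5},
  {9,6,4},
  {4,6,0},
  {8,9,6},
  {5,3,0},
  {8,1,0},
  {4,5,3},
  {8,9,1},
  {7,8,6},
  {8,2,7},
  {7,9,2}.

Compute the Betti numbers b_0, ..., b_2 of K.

Take the total order 0 < 1 < 2 < 3 < 4 < 5 < 6 < 7 < 8 < 9 on the vertex set. Then K (dimension 2) consists of the simplices:

  0-simplices (10): [0], [1], [2], [3], [4], [5], [6], [7], [8], [9]
  1-simplices (30): (30 of them)
  2-simplices (20): (20 of them)

Hence C_0 ≅ Z^10, C_1 ≅ Z^30, C_2 ≅ Z^20.

Boundary ∂_1: C_1 → C_0 is given by ∂[p,q] = [q] − [p]. For instance
  ∂[4,6] = [6] − [4].
This gives a 10×30 integer matrix of rank 9; reducing to Smith normal form yields diagonal entries (1,1,1,1,1,1,1,1,1).

∂_2: C_2 → C_1 maps a triangle to the signed sum of its edges. For instance
  ∂[0,2,8] = [2,8] − [0,8] + [0,2],
  ∂[6,8,9] = [8,9] − [6,9] + [6,8].
The resulting 30×20 matrix has rank 20, and its Smith normal form has invariant factors (1,1,1,1,1,1,1,1,1,1,1,1,1,1,1,1,1,1,1,2).

From H_k ≅ ker(∂_k) / im(∂_{k+1}) we obtain:

  H_0: rank C_0 − rank ∂_1 = 10 − 9 = 1, and the invariant factors of ∂_1 are all 1, so H_0 ≅ Z.
  H_1: rank ker ∂_1 − rank ∂_2 = (30 − 9) − 20 = 1, and ∂_2 has invariant factor 2 > 1, so H_1 ≅ Z ⊕ Z/2Z.
  H_2: rank ker ∂_2 − rank ∂_3 = (20 − 20) − 0 = 0, and there is no ∂_3, so H_2 ≅ 0.

Hence the Betti numbers are b_0 = 1, b_1 = 1, b_2 = 0.

b_0 = 1, b_1 = 1, b_2 = 0.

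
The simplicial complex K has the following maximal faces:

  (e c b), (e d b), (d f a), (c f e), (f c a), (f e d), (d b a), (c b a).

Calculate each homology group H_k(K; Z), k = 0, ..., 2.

Order the vertices as a < b < c < d < e < f. Listing each simplex with vertices in this order, K has dimension 2 with simplices:

  0-simplices (6): a, b, c, d, e, f
  1-simplices (12): ab, ac, ad, af, bc, bd, be, ce, cf, de, df, ef
  2-simplices (8): abc, abd, acf, adf, bce, bde, cef, def

Hence C_0 ≅ Z^6, C_1 ≅ Z^12, C_2 ≅ Z^8.

The boundary map ∂_1: C_1 → C_0 maps an edge to its endpoints' difference, ∂[p,q] = q − p.
The resulting 6×12 matrix has rank 5, and its Smith normal form has invariant factors (1,1,1,1,1).

Boundary ∂_2: C_2 → C_1 maps a triangle to the signed sum of its edges. For instance
  ∂cef = ef − cf + ce,
  ∂bce = ce − be + bc.
The 12×8 boundary matrix has rank 7 and Smith normal form diag(1,1,1,1,1,1,1).

From H_k ≅ ker(∂_k) / im(∂_{k+1}) we obtain:

  H_0: rank C_0 − rank ∂_1 = 6 − 5 = 1, and the invariant factors of ∂_1 are all 1, so H_0 ≅ Z.
  H_1: rank ker ∂_1 − rank ∂_2 = (12 − 5) − 7 = 0, and the invariant factors of ∂_2 are all 1, so H_1 ≅ 0.
  H_2: rank ker ∂_2 − rank ∂_3 = (8 − 7) − 0 = 1, and there is no ∂_3, so H_2 ≅ Z.

H_0 ≅ Z,  H_1 = 0,  H_2 ≅ Z.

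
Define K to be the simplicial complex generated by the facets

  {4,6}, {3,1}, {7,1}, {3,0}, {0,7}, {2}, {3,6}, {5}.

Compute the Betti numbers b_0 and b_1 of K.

b_0 = 3, b_1 = 1.

Take the total order 0 < 1 < 2 < 3 < 4 < 5 < 6 < 7 on the vertex set. Then K (dimension 1) consists of the simplices:

  0-simplices (8): [0], [1], [2], [3], [4], [5], [6], [7]
  1-simplices (6): [0,3], [0,7], [1,3], [1,7], [3,6], [4,6]

giving chain groups C_0 ≅ Z^8, C_1 ≅ Z^6.

Boundary ∂_1: C_1 → C_0 sends each edge [p,q] (with p < q) to q − p. For instance
  ∂[0,7] = [7] − [0].
The 8×6 boundary matrix has rank 5 and Smith normal form diag(1,1,1,1,1).

From H_k ≅ ker(∂_k) / im(∂_{k+1}) we obtain:

  H_0: rank C_0 − rank ∂_1 = 8 − 5 = 3, and the invariant factors of ∂_1 are all 1, so H_0 ≅ Z^3.
  H_1: rank ker ∂_1 − rank ∂_2 = (6 − 5) − 0 = 1, and there is no ∂_2, so H_1 ≅ Z.

As a check, the Euler characteristic is 8 − 6 = 2, which agrees with 3 − 1 = 2.

Hence the Betti numbers are b_0 = 3, b_1 = 1.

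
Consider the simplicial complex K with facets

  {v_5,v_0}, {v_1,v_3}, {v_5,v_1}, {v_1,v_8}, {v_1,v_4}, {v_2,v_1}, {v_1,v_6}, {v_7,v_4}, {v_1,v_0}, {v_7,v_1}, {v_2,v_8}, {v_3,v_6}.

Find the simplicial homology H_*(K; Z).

H_0 = Z,  H_1 = Z^4.

Take the total order v_0 < v_1 < v_2 < v_3 < v_4 < v_5 < v_6 < v_7 < v_8 on the vertex set. Then K (dimension 1) consists of the simplices:

  0-simplices (9): [v_0], [v_1], [v_2], [v_3], [v_4], [v_5], [v_6], [v_7], [v_8]
  1-simplices (12): [v_0,v_1], [v_0,v_5], [v_1,v_2], [v_1,v_3], [v_1,v_4], [v_1,v_5], [v_1,v_6], [v_1,v_7], [v_1,v_8], [v_2,v_8], [v_3,v_6], [v_4,v_7]

Hence C_0 ≅ Z^9, C_1 ≅ Z^12.

The boundary map ∂_1: C_1 → C_0 sends each edge [p,q] (with p < q) to q − p. For instance
  ∂[v_1,v_5] = [v_5] − [v_1].
The 9×12 boundary matrix has rank 8 and Smith normal form diag(1,1,1,1,1,1,1,1).

Now H_k = ker ∂_k / im ∂_{k+1}, so:

  H_0: rank C_0 − rank ∂_1 = 9 − 8 = 1, and the invariant factors of ∂_1 are all 1, so H_0 ≅ Z.
  H_1: rank ker ∂_1 − rank ∂_2 = (12 − 8) − 0 = 4, and there is no ∂_2, so H_1 ≅ Z^4.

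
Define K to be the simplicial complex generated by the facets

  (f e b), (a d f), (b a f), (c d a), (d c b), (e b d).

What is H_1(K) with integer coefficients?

K has 6 vertices, 12 edges, 6 triangles.
rank ∂_1 = 5, rank ∂_2 = 6 ⇒ b_1 = 12 − 5 − 6 = 1; all invariant factors of ∂_2 are 1 so no torsion. So H_1 ≅ Z.

H_1 = Z.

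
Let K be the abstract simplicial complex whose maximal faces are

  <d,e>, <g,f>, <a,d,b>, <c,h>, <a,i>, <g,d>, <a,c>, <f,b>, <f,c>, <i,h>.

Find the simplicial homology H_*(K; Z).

H_0 ≅ Z,  H_1 ≅ Z^3,  H_2 = 0.

Fix the vertex order a < b < c < d < e < f < g < h < i and write every simplex with vertices in increasing order. Then dim K = 2 and the simplices of K are:

  0-simplices (9): a, b, c, d, e, f, g, h, i
  1-simplices (12): ab, ac, ad, ai, bd, bf, cf, ch, de, dg, fg, hi
  2-simplices (1): abd

giving chain groups C_0 ≅ Z^9, C_1 ≅ Z^12, C_2 ≅ Z^1.

The boundary map ∂_1: C_1 → C_0 is given by ∂[p,q] = [q] − [p]. For instance
  ∂ac = c − a.
As a 9×12 matrix over Z this has rank 8, with invariant factors (1,1,1,1,1,1,1,1).

The boundary map ∂_2: C_2 → C_1 maps a triangle to the signed sum of its edges. For instance
  ∂abd = bd − ad + ab.
This gives a 12×1 integer matrix of rank 1; reducing to Smith normal form yields diagonal entries (1).

Computing H_k = (kernel of ∂_k) / (image of ∂_{k+1}):

  H_0: rank C_0 − rank ∂_1 = 9 − 8 = 1, and the invariant factors of ∂_1 are all 1, so H_0 = Z.
  H_1: rank ker ∂_1 − rank ∂_2 = (12 − 8) − 1 = 3, and the invariant factors of ∂_2 are all 1, so H_1 = Z^3.
  H_2: rank ker ∂_2 − rank ∂_3 = (1 − 1) − 0 = 0, and there is no ∂_3, so H_2 = 0.

As a check, the Euler characteristic is 9 − 12 + 1 = -2, which agrees with 1 − 3 + 0 = -2.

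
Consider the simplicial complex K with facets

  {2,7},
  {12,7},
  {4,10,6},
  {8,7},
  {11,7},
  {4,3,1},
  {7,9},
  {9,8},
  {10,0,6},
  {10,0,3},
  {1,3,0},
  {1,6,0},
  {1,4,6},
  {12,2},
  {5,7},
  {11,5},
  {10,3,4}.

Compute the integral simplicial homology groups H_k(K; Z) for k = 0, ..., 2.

We work with the vertex ordering 0 < 1 < 2 < 3 < 4 < 5 < 6 < 7 < 8 < 9 < 10 < 11 < 12. The simplices of K, each written with vertices in increasing order, are:

  0-simplices (13): [0], [1], [2], [3], [4], [5], [6], [7], [8], [9], [10], [11], [12]
  1-simplices (21): [0,1], [0,3], [0,6], [0,10], [1,3], [1,4], [1,6], [2,7], [2,12], [3,4], [3,10], [4,6], [4,10], [5,7], [5,11], [6,10], [7,8], [7,9], [7,11], [7,12], [8,9]
  2-simplices (8): [0,1,3], [0,1,6], [0,3,10], [0,6,10], [1,3,4], [1,4,6], [3,4,10], [4,6,10]

giving chain groups C_0 ≅ Z^13, C_1 ≅ Z^21, C_2 ≅ Z^8.

∂_1: C_1 → C_0 is given by ∂[p,q] = [q] − [p]. For instance
  ∂[3,10] = [10] − [3].
This gives a 13×21 integer matrix of rank 11; reducing to Smith normal form yields diagonal entries (1,1,1,1,1,1,1,1,1,1,1).

∂_2: C_2 → C_1 maps a triangle to the signed sum of its edges. For instance
  ∂[1,4,6] = [4,6] − [1,6] + [1,4],
  ∂[3,4,10] = [4,10] − [3,10] + [3,4].
As a 21×8 matrix over Z this has rank 7, with invariant factors (1,1,1,1,1,1,1).

Now H_k = ker ∂_k / im ∂_{k+1}, so:

  H_0: rank C_0 − rank ∂_1 = 13 − 11 = 2, and the invariant factors of ∂_1 are all 1, so H_0 ≅ Z^2.
  H_1: rank ker ∂_1 − rank ∂_2 = (21 − 11) − 7 = 3, and the invariant factors of ∂_2 are all 1, so H_1 ≅ Z^3.
  H_2: rank ker ∂_2 − rank ∂_3 = (8 − 7) − 0 = 1, and there is no ∂_3, so H_2 ≅ Z.

As a check, the Euler characteristic is 13 − 21 + 8 = 0, which agrees with 2 − 3 + 1 = 0.

H_0 ≅ Z^2,  H_1 ≅ Z^3,  H_2 ≅ Z.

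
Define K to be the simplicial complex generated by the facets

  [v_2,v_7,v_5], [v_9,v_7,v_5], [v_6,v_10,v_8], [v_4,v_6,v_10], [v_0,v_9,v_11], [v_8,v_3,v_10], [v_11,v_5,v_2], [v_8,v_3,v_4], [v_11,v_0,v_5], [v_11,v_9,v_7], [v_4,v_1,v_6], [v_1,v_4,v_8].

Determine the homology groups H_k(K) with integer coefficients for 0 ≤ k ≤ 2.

Take the total order v_0 < v_1 < v_2 < v_3 < v_4 < v_5 < v_6 < v_7 < v_8 < v_9 < v_10 < v_11 on the vertex set. Then K (dimension 2) consists of the simplices:

  0-simplices (12): [v_0], [v_1], [v_2], [v_3], [v_4], [v_5], [v_6], [v_7], [v_8], [v_9], [v_10], [v_11]
  1-simplices (24): (24 of them)
  2-simplices (12): (12 of them)

giving chain groups C_0 ≅ Z^12, C_1 ≅ Z^24, C_2 ≅ Z^12.

∂_1: C_1 → C_0 maps an edge to its endpoints' difference, ∂[p,q] = q − p.
This gives a 12×24 integer matrix of rank 10; reducing to Smith normal form yields diagonal entries (1,1,1,1,1,1,1,1,1,1).

Boundary ∂_2: C_2 → C_1 acts by ∂[p,q,r] = [q,r] − [p,r] + [p,q]. For instance
  ∂[v_1,v_4,v_8] = [v_4,v_8] − [v_1,v_8] + [v_1,v_4],
  ∂[v_1,v_4,v_6] = [v_4,v_6] − [v_1,v_6] + [v_1,v_4].
The 24×12 boundary matrix has rank 12 and Smith normal form diag(1,1,1,1,1,1,1,1,1,1,1,1).

From H_k ≅ ker(∂_k) / im(∂_{k+1}) we obtain:

  H_0: rank C_0 − rank ∂_1 = 12 − 10 = 2, and the invariant factors of ∂_1 are all 1, so H_0 = Z^2.
  H_1: rank ker ∂_1 − rank ∂_2 = (24 − 10) − 12 = 2, and the invariant factors of ∂_2 are all 1, so H_1 = Z^2.
  H_2: rank ker ∂_2 − rank ∂_3 = (12 − 12) − 0 = 0, and there is no ∂_3, so H_2 = 0.

As a check, the Euler characteristic is 12 − 24 + 12 = 0, which agrees with 2 − 2 + 0 = 0.
(K is a triangulation of the disjoint union of the cylinder S^1 x I and the cylinder S^1 x I.)

H_0 = Z^2,  H_1 = Z^2,  H_2 = 0.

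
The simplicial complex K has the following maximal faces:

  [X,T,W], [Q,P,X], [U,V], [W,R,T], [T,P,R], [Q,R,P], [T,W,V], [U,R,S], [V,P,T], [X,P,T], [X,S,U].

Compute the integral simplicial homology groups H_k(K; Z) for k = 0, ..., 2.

H_0 ≅ Z,  H_1 ≅ Z^2,  H_2 = 0.

Fix the vertex order P < Q < R < S < T < U < V < W < X and write every simplex with vertices in increasing order. Then dim K = 2 and the simplices of K are:

  0-simplices (9): P, Q, R, S, T, U, V, W, X
  1-simplices (20): PQ, PR, PT, PV, PX, QR, QX, RS, RT, RU, RW, SU, SX, TV, TW, TX, UV, UX, VW, WX
  2-simplices (10): PQR, PQX, PRT, PTV, PTX, RSU, RTW, SUX, TVW, TWX

Hence C_0 ≅ Z^9, C_1 ≅ Z^20, C_2 ≅ Z^10.

Boundary ∂_1: C_1 → C_0 sends each edge [p,q] (with p < q) to q − p. For instance
  ∂VW = W − V.
The 9×20 boundary matrix has rank 8 and Smith normal form diag(1,1,1,1,1,1,1,1).

The boundary map ∂_2: C_2 → C_1 maps a triangle to the signed sum of its edges. For instance
  ∂PQX = QX − PX + PQ,
  ∂RSU = SU − RU + RS.
As a 20×10 matrix over Z this has rank 10, with invariant factors (1,1,1,1,1,1,1,1,1,1).

Computing H_k = (kernel of ∂_k) / (image of ∂_{k+1}):

  H_0: rank C_0 − rank ∂_1 = 9 − 8 = 1, and the invariant factors of ∂_1 are all 1, so H_0 ≅ Z.
  H_1: rank ker ∂_1 − rank ∂_2 = (20 − 8) − 10 = 2, and the invariant factors of ∂_2 are all 1, so H_1 ≅ Z^2.
  H_2: rank ker ∂_2 − rank ∂_3 = (10 − 10) − 0 = 0, and there is no ∂_3, so H_2 ≅ 0.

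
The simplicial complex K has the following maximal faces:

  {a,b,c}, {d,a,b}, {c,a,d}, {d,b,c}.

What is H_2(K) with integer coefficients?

Fix the vertex order a < b < c < d and write every simplex with vertices in increasing order. Then dim K = 2 and the simplices of K are:

  0-simplices (4): a, b, c, d
  1-simplices (6): ab, ac, ad, bc, bd, cd
  2-simplices (4): abc, abd, acd, bcd

so the chain groups are C_0 ≅ Z^4, C_1 ≅ Z^6, C_2 ≅ Z^4.

∂_1: C_1 → C_0 sends each edge [p,q] (with p < q) to q − p.
The resulting 4×6 matrix has rank 3, and its Smith normal form has invariant factors (1,1,1).

∂_2: C_2 → C_1 sends each 2-simplex [p,q,r] to [q,r] − [p,r] + [p,q]. For instance
  ∂abc = bc − ac + ab,
  ∂acd = cd − ad + ac.
This gives a 6×4 integer matrix of rank 3; reducing to Smith normal form yields diagonal entries (1,1,1).

From H_k ≅ ker(∂_k) / im(∂_{k+1}) we obtain:

  H_2: rank ker ∂_2 − rank ∂_3 = (4 − 3) − 0 = 1, and there is no ∂_3, so H_2 ≅ Z.

H_2 ≅ Z.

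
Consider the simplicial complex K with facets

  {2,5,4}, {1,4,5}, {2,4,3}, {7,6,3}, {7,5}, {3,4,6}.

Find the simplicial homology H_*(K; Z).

H_0 = Z,  H_1 = Z,  H_2 = 0.

Fix the vertex order 1 < 2 < 3 < 4 < 5 < 6 < 7 and write every simplex with vertices in increasing order. Then dim K = 2 and the simplices of K are:

  0-simplices (7): [1], [2], [3], [4], [5], [6], [7]
  1-simplices (12): [1,4], [1,5], [2,3], [2,4], [2,5], [3,4], [3,6], [3,7], [4,5], [4,6], [5,7], [6,7]
  2-simplices (5): [1,4,5], [2,3,4], [2,4,5], [3,4,6], [3,6,7]

Hence C_0 ≅ Z^7, C_1 ≅ Z^12, C_2 ≅ Z^5.

The boundary map ∂_1: C_1 → C_0 is given by ∂[p,q] = [q] − [p]. For instance
  ∂[3,7] = [7] − [3].
The resulting 7×12 matrix has rank 6, and its Smith normal form has invariant factors (1,1,1,1,1,1).

Boundary ∂_2: C_2 → C_1 sends each 2-simplex [p,q,r] to [q,r] − [p,r] + [p,q]. For instance
  ∂[2,3,4] = [3,4] − [2,4] + [2,3],
  ∂[2,4,5] = [4,5] − [2,5] + [2,4].
The resulting 12×5 matrix has rank 5, and its Smith normal form has invariant factors (1,1,1,1,1).

Now H_k = ker ∂_k / im ∂_{k+1}, so:

  H_0: rank C_0 − rank ∂_1 = 7 − 6 = 1, and the invariant factors of ∂_1 are all 1, so H_0 = Z.
  H_1: rank ker ∂_1 − rank ∂_2 = (12 − 6) − 5 = 1, and the invariant factors of ∂_2 are all 1, so H_1 = Z.
  H_2: rank ker ∂_2 − rank ∂_3 = (5 − 5) − 0 = 0, and there is no ∂_3, so H_2 = 0.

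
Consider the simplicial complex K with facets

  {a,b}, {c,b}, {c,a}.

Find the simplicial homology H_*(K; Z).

We work with the vertex ordering a < b < c. The simplices of K, each written with vertices in increasing order, are:

  0-simplices (3): a, b, c
  1-simplices (3): ab, ac, bc

so the chain groups are C_0 ≅ Z^3, C_1 ≅ Z^3.

∂_1: C_1 → C_0 is given by ∂[p,q] = [q] − [p]. For instance
  ∂ac = c − a.
The 3×3 boundary matrix has rank 2 and Smith normal form diag(1,1).

Now H_k = ker ∂_k / im ∂_{k+1}, so:

  H_0: rank C_0 − rank ∂_1 = 3 − 2 = 1, and the invariant factors of ∂_1 are all 1, so H_0 ≅ Z.
  H_1: rank ker ∂_1 − rank ∂_2 = (3 − 2) − 0 = 1, and there is no ∂_2, so H_1 ≅ Z.

As a check, the Euler characteristic is 3 − 3 = 0, which agrees with 1 − 1 = 0.

H_0 ≅ Z,  H_1 ≅ Z.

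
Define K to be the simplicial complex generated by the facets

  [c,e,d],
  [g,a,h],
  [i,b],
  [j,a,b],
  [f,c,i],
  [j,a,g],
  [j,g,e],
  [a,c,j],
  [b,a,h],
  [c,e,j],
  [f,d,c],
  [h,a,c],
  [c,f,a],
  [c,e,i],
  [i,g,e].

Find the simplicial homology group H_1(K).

Fix the vertex order a < b < c < d < e < f < g < h < i < j and write every simplex with vertices in increasing order. Then dim K = 2 and the simplices of K are:

  0-simplices (10): a, b, c, d, e, f, g, h, i, j
  1-simplices (24): ab, ac, af, ag, ah, aj, bh, bi, bj, cd, ce, cf, ch, ci, cj, de, df, eg, ei, ej, fi, gh, gi, gj
  2-simplices (14): abh, abj, acf, ach, acj, agh, agj, cde, cdf, cei, cej, cfi, egi, egj

Hence C_0 ≅ Z^10, C_1 ≅ Z^24, C_2 ≅ Z^14.

Boundary ∂_1: C_1 → C_0 maps an edge to its endpoints' difference, ∂[p,q] = q − p. For instance
  ∂ci = i − c.
As a 10×24 matrix over Z this has rank 9, with invariant factors (1,1,1,1,1,1,1,1,1).

The boundary map ∂_2: C_2 → C_1 acts by ∂[p,q,r] = [q,r] − [p,r] + [p,q]. For instance
  ∂abj = bj − aj + ab,
  ∂cfi = fi − ci + cf.
This gives a 24×14 integer matrix of rank 14; reducing to Smith normal form yields diagonal entries (1,1,1,1,1,1,1,1,1,1,1,1,1,1).

From H_k ≅ ker(∂_k) / im(∂_{k+1}) we obtain:

  H_1: rank ker ∂_1 − rank ∂_2 = (24 − 9) − 14 = 1, and the invariant factors of ∂_2 are all 1, so H_1 ≅ Z.

H_1 = Z.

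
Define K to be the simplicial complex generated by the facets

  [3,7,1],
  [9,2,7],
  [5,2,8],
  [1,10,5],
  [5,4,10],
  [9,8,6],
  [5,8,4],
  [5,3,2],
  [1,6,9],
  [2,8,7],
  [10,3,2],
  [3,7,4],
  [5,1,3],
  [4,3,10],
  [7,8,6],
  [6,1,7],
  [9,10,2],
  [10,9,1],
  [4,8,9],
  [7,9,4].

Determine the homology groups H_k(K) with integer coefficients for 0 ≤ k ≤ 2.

K has 10 vertices, 30 edges, 20 triangles.
rank ∂_0 = 0, rank ∂_1 = 9 ⇒ b_0 = 10 − 0 − 9 = 1; all invariant factors of ∂_1 are 1 so no torsion. So H_0 ≅ Z.
rank ∂_1 = 9, rank ∂_2 = 20 ⇒ b_1 = 30 − 9 − 20 = 1; ∂_2 has invariant factor(s) [2] giving torsion. So H_1 ≅ Z × Z/2.
rank ∂_2 = 20, rank ∂_3 = 0 ⇒ b_2 = 20 − 20 − 0 = 0. So H_2 ≅ 0.

H_0 ≅ Z,  H_1 ≅ Z × Z/2,  H_2 = 0.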